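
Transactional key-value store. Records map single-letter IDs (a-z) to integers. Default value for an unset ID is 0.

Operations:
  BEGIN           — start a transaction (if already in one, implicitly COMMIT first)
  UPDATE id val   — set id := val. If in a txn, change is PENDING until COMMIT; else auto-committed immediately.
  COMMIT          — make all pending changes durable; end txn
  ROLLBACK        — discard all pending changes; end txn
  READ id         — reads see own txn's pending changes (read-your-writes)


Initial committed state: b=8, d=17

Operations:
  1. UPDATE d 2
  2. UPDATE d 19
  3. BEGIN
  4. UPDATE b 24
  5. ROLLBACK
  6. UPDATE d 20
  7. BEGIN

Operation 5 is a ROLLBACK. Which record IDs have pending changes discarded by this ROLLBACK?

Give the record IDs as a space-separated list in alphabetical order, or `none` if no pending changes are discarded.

Answer: b

Derivation:
Initial committed: {b=8, d=17}
Op 1: UPDATE d=2 (auto-commit; committed d=2)
Op 2: UPDATE d=19 (auto-commit; committed d=19)
Op 3: BEGIN: in_txn=True, pending={}
Op 4: UPDATE b=24 (pending; pending now {b=24})
Op 5: ROLLBACK: discarded pending ['b']; in_txn=False
Op 6: UPDATE d=20 (auto-commit; committed d=20)
Op 7: BEGIN: in_txn=True, pending={}
ROLLBACK at op 5 discards: ['b']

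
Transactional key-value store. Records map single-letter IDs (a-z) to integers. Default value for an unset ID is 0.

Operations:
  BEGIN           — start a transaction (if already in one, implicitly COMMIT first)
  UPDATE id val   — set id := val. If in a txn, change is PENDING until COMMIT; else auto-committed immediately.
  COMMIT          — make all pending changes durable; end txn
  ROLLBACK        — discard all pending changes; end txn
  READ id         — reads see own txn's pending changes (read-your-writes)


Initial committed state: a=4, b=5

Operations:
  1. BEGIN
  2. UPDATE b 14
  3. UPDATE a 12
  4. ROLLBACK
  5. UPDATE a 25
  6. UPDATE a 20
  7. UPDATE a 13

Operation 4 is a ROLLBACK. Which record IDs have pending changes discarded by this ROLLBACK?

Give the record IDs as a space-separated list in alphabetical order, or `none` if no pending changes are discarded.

Answer: a b

Derivation:
Initial committed: {a=4, b=5}
Op 1: BEGIN: in_txn=True, pending={}
Op 2: UPDATE b=14 (pending; pending now {b=14})
Op 3: UPDATE a=12 (pending; pending now {a=12, b=14})
Op 4: ROLLBACK: discarded pending ['a', 'b']; in_txn=False
Op 5: UPDATE a=25 (auto-commit; committed a=25)
Op 6: UPDATE a=20 (auto-commit; committed a=20)
Op 7: UPDATE a=13 (auto-commit; committed a=13)
ROLLBACK at op 4 discards: ['a', 'b']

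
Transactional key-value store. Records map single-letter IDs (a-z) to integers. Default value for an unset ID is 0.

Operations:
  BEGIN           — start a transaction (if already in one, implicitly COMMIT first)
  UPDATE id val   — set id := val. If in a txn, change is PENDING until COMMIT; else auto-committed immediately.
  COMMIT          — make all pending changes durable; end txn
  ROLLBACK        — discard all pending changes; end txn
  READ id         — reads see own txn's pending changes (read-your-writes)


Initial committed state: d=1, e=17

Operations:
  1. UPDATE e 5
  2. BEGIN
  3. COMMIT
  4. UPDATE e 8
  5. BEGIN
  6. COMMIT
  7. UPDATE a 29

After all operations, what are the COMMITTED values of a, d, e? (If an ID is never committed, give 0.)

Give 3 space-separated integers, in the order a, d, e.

Initial committed: {d=1, e=17}
Op 1: UPDATE e=5 (auto-commit; committed e=5)
Op 2: BEGIN: in_txn=True, pending={}
Op 3: COMMIT: merged [] into committed; committed now {d=1, e=5}
Op 4: UPDATE e=8 (auto-commit; committed e=8)
Op 5: BEGIN: in_txn=True, pending={}
Op 6: COMMIT: merged [] into committed; committed now {d=1, e=8}
Op 7: UPDATE a=29 (auto-commit; committed a=29)
Final committed: {a=29, d=1, e=8}

Answer: 29 1 8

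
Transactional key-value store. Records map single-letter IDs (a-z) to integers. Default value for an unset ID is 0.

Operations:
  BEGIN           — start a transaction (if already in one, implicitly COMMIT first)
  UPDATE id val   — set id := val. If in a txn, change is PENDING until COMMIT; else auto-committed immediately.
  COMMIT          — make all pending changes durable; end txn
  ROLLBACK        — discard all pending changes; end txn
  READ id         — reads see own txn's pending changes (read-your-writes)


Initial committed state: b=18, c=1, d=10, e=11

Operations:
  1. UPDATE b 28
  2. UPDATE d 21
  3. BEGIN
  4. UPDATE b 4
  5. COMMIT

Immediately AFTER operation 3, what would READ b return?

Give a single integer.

Answer: 28

Derivation:
Initial committed: {b=18, c=1, d=10, e=11}
Op 1: UPDATE b=28 (auto-commit; committed b=28)
Op 2: UPDATE d=21 (auto-commit; committed d=21)
Op 3: BEGIN: in_txn=True, pending={}
After op 3: visible(b) = 28 (pending={}, committed={b=28, c=1, d=21, e=11})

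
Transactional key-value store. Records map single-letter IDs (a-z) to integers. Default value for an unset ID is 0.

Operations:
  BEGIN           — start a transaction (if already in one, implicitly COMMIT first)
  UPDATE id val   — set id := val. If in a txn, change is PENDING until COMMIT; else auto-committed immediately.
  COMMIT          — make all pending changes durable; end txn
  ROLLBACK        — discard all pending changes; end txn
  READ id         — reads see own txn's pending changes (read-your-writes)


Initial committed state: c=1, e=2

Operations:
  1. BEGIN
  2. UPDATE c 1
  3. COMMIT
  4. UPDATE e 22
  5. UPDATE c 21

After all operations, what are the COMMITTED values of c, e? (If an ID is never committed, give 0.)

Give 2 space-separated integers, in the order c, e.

Answer: 21 22

Derivation:
Initial committed: {c=1, e=2}
Op 1: BEGIN: in_txn=True, pending={}
Op 2: UPDATE c=1 (pending; pending now {c=1})
Op 3: COMMIT: merged ['c'] into committed; committed now {c=1, e=2}
Op 4: UPDATE e=22 (auto-commit; committed e=22)
Op 5: UPDATE c=21 (auto-commit; committed c=21)
Final committed: {c=21, e=22}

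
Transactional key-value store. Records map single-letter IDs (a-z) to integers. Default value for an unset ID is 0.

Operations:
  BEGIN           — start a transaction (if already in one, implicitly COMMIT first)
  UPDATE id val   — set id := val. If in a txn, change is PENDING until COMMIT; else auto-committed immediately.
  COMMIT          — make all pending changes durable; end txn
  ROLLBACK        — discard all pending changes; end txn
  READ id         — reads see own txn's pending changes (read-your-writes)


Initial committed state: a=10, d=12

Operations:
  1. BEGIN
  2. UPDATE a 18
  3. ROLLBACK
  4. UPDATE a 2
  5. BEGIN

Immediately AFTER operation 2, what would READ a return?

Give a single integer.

Initial committed: {a=10, d=12}
Op 1: BEGIN: in_txn=True, pending={}
Op 2: UPDATE a=18 (pending; pending now {a=18})
After op 2: visible(a) = 18 (pending={a=18}, committed={a=10, d=12})

Answer: 18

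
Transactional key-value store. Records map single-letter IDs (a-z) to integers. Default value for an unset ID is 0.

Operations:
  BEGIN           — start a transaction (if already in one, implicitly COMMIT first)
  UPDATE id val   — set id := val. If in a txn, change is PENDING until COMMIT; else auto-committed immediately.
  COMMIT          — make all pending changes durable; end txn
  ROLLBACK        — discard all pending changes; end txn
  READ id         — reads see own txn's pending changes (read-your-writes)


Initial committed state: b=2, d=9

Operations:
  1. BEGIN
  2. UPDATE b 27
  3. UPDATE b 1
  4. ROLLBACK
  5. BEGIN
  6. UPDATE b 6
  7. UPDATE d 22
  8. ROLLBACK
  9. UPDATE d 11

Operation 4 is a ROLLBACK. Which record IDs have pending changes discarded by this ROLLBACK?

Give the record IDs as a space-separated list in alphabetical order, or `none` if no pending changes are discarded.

Initial committed: {b=2, d=9}
Op 1: BEGIN: in_txn=True, pending={}
Op 2: UPDATE b=27 (pending; pending now {b=27})
Op 3: UPDATE b=1 (pending; pending now {b=1})
Op 4: ROLLBACK: discarded pending ['b']; in_txn=False
Op 5: BEGIN: in_txn=True, pending={}
Op 6: UPDATE b=6 (pending; pending now {b=6})
Op 7: UPDATE d=22 (pending; pending now {b=6, d=22})
Op 8: ROLLBACK: discarded pending ['b', 'd']; in_txn=False
Op 9: UPDATE d=11 (auto-commit; committed d=11)
ROLLBACK at op 4 discards: ['b']

Answer: b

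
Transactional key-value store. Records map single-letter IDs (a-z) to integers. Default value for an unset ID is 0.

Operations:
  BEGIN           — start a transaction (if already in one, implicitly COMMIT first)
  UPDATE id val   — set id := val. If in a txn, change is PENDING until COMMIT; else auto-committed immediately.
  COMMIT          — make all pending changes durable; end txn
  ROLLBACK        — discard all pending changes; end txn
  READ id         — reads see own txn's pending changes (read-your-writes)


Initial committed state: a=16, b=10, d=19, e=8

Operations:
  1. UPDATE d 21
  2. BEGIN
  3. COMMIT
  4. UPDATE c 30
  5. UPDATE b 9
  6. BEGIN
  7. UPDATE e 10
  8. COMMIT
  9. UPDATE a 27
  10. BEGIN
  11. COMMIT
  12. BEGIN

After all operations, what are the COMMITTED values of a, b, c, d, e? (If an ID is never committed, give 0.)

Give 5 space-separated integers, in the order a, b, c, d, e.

Initial committed: {a=16, b=10, d=19, e=8}
Op 1: UPDATE d=21 (auto-commit; committed d=21)
Op 2: BEGIN: in_txn=True, pending={}
Op 3: COMMIT: merged [] into committed; committed now {a=16, b=10, d=21, e=8}
Op 4: UPDATE c=30 (auto-commit; committed c=30)
Op 5: UPDATE b=9 (auto-commit; committed b=9)
Op 6: BEGIN: in_txn=True, pending={}
Op 7: UPDATE e=10 (pending; pending now {e=10})
Op 8: COMMIT: merged ['e'] into committed; committed now {a=16, b=9, c=30, d=21, e=10}
Op 9: UPDATE a=27 (auto-commit; committed a=27)
Op 10: BEGIN: in_txn=True, pending={}
Op 11: COMMIT: merged [] into committed; committed now {a=27, b=9, c=30, d=21, e=10}
Op 12: BEGIN: in_txn=True, pending={}
Final committed: {a=27, b=9, c=30, d=21, e=10}

Answer: 27 9 30 21 10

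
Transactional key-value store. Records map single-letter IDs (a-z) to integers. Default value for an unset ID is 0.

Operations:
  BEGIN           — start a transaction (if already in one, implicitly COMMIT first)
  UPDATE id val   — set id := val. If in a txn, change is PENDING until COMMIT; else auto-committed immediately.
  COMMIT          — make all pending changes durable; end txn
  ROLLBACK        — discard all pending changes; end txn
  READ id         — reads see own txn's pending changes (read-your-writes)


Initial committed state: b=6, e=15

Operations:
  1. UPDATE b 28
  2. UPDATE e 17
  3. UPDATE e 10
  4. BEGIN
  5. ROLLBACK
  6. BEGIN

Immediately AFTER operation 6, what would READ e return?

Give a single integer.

Initial committed: {b=6, e=15}
Op 1: UPDATE b=28 (auto-commit; committed b=28)
Op 2: UPDATE e=17 (auto-commit; committed e=17)
Op 3: UPDATE e=10 (auto-commit; committed e=10)
Op 4: BEGIN: in_txn=True, pending={}
Op 5: ROLLBACK: discarded pending []; in_txn=False
Op 6: BEGIN: in_txn=True, pending={}
After op 6: visible(e) = 10 (pending={}, committed={b=28, e=10})

Answer: 10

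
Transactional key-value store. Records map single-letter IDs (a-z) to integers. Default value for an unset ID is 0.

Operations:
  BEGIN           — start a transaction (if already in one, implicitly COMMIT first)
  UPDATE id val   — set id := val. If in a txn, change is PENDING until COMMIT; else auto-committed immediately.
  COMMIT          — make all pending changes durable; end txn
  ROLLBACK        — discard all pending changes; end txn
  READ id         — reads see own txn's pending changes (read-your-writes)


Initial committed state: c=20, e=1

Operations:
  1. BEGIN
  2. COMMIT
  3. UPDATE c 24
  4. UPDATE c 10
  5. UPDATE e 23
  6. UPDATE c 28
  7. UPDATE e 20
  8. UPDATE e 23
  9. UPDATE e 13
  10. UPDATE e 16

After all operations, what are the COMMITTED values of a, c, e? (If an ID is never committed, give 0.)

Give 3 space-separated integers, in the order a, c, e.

Answer: 0 28 16

Derivation:
Initial committed: {c=20, e=1}
Op 1: BEGIN: in_txn=True, pending={}
Op 2: COMMIT: merged [] into committed; committed now {c=20, e=1}
Op 3: UPDATE c=24 (auto-commit; committed c=24)
Op 4: UPDATE c=10 (auto-commit; committed c=10)
Op 5: UPDATE e=23 (auto-commit; committed e=23)
Op 6: UPDATE c=28 (auto-commit; committed c=28)
Op 7: UPDATE e=20 (auto-commit; committed e=20)
Op 8: UPDATE e=23 (auto-commit; committed e=23)
Op 9: UPDATE e=13 (auto-commit; committed e=13)
Op 10: UPDATE e=16 (auto-commit; committed e=16)
Final committed: {c=28, e=16}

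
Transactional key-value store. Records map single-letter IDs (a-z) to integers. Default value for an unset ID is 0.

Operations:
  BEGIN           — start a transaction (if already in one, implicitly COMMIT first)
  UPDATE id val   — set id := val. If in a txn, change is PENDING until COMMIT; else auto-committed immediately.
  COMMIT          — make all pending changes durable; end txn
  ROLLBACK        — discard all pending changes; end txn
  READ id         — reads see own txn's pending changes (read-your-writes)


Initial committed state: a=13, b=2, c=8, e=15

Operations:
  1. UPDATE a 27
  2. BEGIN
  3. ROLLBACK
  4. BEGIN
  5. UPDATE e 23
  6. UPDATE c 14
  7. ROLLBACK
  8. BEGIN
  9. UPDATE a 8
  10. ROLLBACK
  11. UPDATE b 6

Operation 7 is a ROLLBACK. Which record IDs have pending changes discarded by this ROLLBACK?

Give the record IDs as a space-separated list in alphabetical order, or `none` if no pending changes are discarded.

Answer: c e

Derivation:
Initial committed: {a=13, b=2, c=8, e=15}
Op 1: UPDATE a=27 (auto-commit; committed a=27)
Op 2: BEGIN: in_txn=True, pending={}
Op 3: ROLLBACK: discarded pending []; in_txn=False
Op 4: BEGIN: in_txn=True, pending={}
Op 5: UPDATE e=23 (pending; pending now {e=23})
Op 6: UPDATE c=14 (pending; pending now {c=14, e=23})
Op 7: ROLLBACK: discarded pending ['c', 'e']; in_txn=False
Op 8: BEGIN: in_txn=True, pending={}
Op 9: UPDATE a=8 (pending; pending now {a=8})
Op 10: ROLLBACK: discarded pending ['a']; in_txn=False
Op 11: UPDATE b=6 (auto-commit; committed b=6)
ROLLBACK at op 7 discards: ['c', 'e']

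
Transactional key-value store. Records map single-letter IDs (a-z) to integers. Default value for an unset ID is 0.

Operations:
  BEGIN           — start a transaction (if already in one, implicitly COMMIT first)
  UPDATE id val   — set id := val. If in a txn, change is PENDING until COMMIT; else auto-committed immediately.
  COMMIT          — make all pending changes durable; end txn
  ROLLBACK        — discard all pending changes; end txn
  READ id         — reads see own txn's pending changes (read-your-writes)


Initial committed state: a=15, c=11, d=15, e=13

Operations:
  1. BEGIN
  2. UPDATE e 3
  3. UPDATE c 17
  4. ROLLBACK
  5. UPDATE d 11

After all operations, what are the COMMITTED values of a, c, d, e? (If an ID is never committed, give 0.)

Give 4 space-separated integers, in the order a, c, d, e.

Initial committed: {a=15, c=11, d=15, e=13}
Op 1: BEGIN: in_txn=True, pending={}
Op 2: UPDATE e=3 (pending; pending now {e=3})
Op 3: UPDATE c=17 (pending; pending now {c=17, e=3})
Op 4: ROLLBACK: discarded pending ['c', 'e']; in_txn=False
Op 5: UPDATE d=11 (auto-commit; committed d=11)
Final committed: {a=15, c=11, d=11, e=13}

Answer: 15 11 11 13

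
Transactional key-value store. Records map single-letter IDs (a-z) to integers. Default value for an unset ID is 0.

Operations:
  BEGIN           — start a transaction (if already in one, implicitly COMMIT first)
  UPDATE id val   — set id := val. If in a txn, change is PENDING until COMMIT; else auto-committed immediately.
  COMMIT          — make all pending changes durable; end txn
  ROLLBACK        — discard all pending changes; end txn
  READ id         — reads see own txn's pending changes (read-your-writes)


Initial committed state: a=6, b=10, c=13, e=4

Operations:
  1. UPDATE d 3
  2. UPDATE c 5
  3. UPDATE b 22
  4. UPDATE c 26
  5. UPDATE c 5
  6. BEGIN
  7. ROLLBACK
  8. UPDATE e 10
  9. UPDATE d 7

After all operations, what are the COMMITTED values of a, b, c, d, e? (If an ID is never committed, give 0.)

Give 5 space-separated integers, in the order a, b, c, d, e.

Answer: 6 22 5 7 10

Derivation:
Initial committed: {a=6, b=10, c=13, e=4}
Op 1: UPDATE d=3 (auto-commit; committed d=3)
Op 2: UPDATE c=5 (auto-commit; committed c=5)
Op 3: UPDATE b=22 (auto-commit; committed b=22)
Op 4: UPDATE c=26 (auto-commit; committed c=26)
Op 5: UPDATE c=5 (auto-commit; committed c=5)
Op 6: BEGIN: in_txn=True, pending={}
Op 7: ROLLBACK: discarded pending []; in_txn=False
Op 8: UPDATE e=10 (auto-commit; committed e=10)
Op 9: UPDATE d=7 (auto-commit; committed d=7)
Final committed: {a=6, b=22, c=5, d=7, e=10}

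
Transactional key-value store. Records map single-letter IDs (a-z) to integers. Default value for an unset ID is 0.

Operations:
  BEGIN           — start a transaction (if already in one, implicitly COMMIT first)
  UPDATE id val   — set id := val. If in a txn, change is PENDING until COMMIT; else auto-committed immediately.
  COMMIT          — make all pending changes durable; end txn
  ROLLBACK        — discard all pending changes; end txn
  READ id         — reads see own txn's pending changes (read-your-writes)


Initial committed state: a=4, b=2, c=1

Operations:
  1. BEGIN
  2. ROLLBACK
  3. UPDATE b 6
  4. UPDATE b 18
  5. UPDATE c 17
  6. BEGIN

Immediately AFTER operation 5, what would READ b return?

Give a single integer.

Answer: 18

Derivation:
Initial committed: {a=4, b=2, c=1}
Op 1: BEGIN: in_txn=True, pending={}
Op 2: ROLLBACK: discarded pending []; in_txn=False
Op 3: UPDATE b=6 (auto-commit; committed b=6)
Op 4: UPDATE b=18 (auto-commit; committed b=18)
Op 5: UPDATE c=17 (auto-commit; committed c=17)
After op 5: visible(b) = 18 (pending={}, committed={a=4, b=18, c=17})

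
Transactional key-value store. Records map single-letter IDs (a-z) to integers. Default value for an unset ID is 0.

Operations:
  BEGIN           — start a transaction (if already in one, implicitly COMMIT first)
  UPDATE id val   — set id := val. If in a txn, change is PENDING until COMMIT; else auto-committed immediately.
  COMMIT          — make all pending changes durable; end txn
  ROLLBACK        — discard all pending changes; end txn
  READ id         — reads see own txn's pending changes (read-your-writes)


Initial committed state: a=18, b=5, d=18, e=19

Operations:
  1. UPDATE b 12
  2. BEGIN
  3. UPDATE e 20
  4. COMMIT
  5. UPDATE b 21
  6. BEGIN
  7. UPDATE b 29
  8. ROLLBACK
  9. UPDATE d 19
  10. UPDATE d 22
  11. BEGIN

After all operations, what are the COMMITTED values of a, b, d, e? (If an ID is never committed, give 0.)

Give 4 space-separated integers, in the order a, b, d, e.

Answer: 18 21 22 20

Derivation:
Initial committed: {a=18, b=5, d=18, e=19}
Op 1: UPDATE b=12 (auto-commit; committed b=12)
Op 2: BEGIN: in_txn=True, pending={}
Op 3: UPDATE e=20 (pending; pending now {e=20})
Op 4: COMMIT: merged ['e'] into committed; committed now {a=18, b=12, d=18, e=20}
Op 5: UPDATE b=21 (auto-commit; committed b=21)
Op 6: BEGIN: in_txn=True, pending={}
Op 7: UPDATE b=29 (pending; pending now {b=29})
Op 8: ROLLBACK: discarded pending ['b']; in_txn=False
Op 9: UPDATE d=19 (auto-commit; committed d=19)
Op 10: UPDATE d=22 (auto-commit; committed d=22)
Op 11: BEGIN: in_txn=True, pending={}
Final committed: {a=18, b=21, d=22, e=20}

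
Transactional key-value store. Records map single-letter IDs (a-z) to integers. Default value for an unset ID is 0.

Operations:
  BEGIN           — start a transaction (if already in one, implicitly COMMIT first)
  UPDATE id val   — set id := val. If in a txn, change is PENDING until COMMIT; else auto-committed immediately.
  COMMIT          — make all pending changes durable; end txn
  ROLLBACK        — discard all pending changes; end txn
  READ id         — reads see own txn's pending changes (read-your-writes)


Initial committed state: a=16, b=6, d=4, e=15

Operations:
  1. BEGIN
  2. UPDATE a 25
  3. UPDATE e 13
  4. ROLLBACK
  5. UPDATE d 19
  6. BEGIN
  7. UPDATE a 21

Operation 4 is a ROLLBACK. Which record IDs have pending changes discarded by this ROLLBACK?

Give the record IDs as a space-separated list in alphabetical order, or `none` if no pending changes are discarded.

Initial committed: {a=16, b=6, d=4, e=15}
Op 1: BEGIN: in_txn=True, pending={}
Op 2: UPDATE a=25 (pending; pending now {a=25})
Op 3: UPDATE e=13 (pending; pending now {a=25, e=13})
Op 4: ROLLBACK: discarded pending ['a', 'e']; in_txn=False
Op 5: UPDATE d=19 (auto-commit; committed d=19)
Op 6: BEGIN: in_txn=True, pending={}
Op 7: UPDATE a=21 (pending; pending now {a=21})
ROLLBACK at op 4 discards: ['a', 'e']

Answer: a e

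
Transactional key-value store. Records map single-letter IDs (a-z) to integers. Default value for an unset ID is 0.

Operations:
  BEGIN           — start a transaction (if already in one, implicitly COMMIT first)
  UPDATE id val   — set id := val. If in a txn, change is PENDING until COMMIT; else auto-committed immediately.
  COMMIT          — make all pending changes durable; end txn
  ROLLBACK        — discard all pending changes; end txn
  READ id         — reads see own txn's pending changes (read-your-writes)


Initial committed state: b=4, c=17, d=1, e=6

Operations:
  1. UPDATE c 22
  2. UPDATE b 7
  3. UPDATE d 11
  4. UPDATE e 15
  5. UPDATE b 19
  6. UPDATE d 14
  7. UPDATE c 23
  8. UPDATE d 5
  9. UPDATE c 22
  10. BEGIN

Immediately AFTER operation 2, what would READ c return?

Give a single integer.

Initial committed: {b=4, c=17, d=1, e=6}
Op 1: UPDATE c=22 (auto-commit; committed c=22)
Op 2: UPDATE b=7 (auto-commit; committed b=7)
After op 2: visible(c) = 22 (pending={}, committed={b=7, c=22, d=1, e=6})

Answer: 22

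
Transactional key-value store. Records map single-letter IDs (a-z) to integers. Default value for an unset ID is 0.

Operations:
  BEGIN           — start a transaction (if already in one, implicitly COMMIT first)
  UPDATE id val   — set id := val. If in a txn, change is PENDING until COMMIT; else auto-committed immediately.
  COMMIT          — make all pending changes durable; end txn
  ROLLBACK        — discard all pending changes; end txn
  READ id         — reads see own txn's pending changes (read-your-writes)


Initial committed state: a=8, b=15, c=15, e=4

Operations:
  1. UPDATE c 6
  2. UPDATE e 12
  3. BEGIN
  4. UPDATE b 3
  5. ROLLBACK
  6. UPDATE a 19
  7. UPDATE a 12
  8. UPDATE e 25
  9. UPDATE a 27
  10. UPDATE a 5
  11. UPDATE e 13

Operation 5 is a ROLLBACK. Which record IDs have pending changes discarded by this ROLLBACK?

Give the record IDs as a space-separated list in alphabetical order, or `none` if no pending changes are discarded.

Initial committed: {a=8, b=15, c=15, e=4}
Op 1: UPDATE c=6 (auto-commit; committed c=6)
Op 2: UPDATE e=12 (auto-commit; committed e=12)
Op 3: BEGIN: in_txn=True, pending={}
Op 4: UPDATE b=3 (pending; pending now {b=3})
Op 5: ROLLBACK: discarded pending ['b']; in_txn=False
Op 6: UPDATE a=19 (auto-commit; committed a=19)
Op 7: UPDATE a=12 (auto-commit; committed a=12)
Op 8: UPDATE e=25 (auto-commit; committed e=25)
Op 9: UPDATE a=27 (auto-commit; committed a=27)
Op 10: UPDATE a=5 (auto-commit; committed a=5)
Op 11: UPDATE e=13 (auto-commit; committed e=13)
ROLLBACK at op 5 discards: ['b']

Answer: b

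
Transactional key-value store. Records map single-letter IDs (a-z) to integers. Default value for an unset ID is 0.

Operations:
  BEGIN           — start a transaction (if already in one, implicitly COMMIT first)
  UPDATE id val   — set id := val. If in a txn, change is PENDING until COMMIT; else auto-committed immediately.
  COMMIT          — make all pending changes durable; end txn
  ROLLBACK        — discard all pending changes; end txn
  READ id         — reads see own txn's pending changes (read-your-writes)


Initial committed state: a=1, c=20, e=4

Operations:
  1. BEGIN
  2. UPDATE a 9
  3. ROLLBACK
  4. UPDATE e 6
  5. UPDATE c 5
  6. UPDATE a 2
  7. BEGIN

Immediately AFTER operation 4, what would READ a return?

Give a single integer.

Initial committed: {a=1, c=20, e=4}
Op 1: BEGIN: in_txn=True, pending={}
Op 2: UPDATE a=9 (pending; pending now {a=9})
Op 3: ROLLBACK: discarded pending ['a']; in_txn=False
Op 4: UPDATE e=6 (auto-commit; committed e=6)
After op 4: visible(a) = 1 (pending={}, committed={a=1, c=20, e=6})

Answer: 1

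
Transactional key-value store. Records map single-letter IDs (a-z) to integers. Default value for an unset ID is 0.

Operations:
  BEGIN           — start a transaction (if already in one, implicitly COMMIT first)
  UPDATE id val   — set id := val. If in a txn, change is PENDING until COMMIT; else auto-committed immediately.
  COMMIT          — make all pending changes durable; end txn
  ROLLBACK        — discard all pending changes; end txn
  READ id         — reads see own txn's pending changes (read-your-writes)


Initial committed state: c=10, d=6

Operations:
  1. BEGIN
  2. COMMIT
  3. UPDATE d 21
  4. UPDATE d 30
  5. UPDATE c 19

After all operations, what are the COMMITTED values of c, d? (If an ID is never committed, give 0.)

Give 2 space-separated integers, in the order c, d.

Answer: 19 30

Derivation:
Initial committed: {c=10, d=6}
Op 1: BEGIN: in_txn=True, pending={}
Op 2: COMMIT: merged [] into committed; committed now {c=10, d=6}
Op 3: UPDATE d=21 (auto-commit; committed d=21)
Op 4: UPDATE d=30 (auto-commit; committed d=30)
Op 5: UPDATE c=19 (auto-commit; committed c=19)
Final committed: {c=19, d=30}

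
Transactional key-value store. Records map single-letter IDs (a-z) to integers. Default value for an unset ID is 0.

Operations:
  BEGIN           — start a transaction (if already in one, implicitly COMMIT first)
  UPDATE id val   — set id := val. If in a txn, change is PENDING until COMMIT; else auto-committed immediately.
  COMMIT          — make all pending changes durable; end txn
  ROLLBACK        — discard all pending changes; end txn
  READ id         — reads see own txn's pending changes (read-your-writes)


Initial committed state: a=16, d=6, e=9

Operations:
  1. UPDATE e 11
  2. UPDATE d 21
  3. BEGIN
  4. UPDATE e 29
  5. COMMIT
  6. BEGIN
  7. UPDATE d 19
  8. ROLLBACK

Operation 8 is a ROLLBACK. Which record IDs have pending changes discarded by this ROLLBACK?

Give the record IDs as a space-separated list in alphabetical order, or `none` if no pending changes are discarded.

Initial committed: {a=16, d=6, e=9}
Op 1: UPDATE e=11 (auto-commit; committed e=11)
Op 2: UPDATE d=21 (auto-commit; committed d=21)
Op 3: BEGIN: in_txn=True, pending={}
Op 4: UPDATE e=29 (pending; pending now {e=29})
Op 5: COMMIT: merged ['e'] into committed; committed now {a=16, d=21, e=29}
Op 6: BEGIN: in_txn=True, pending={}
Op 7: UPDATE d=19 (pending; pending now {d=19})
Op 8: ROLLBACK: discarded pending ['d']; in_txn=False
ROLLBACK at op 8 discards: ['d']

Answer: d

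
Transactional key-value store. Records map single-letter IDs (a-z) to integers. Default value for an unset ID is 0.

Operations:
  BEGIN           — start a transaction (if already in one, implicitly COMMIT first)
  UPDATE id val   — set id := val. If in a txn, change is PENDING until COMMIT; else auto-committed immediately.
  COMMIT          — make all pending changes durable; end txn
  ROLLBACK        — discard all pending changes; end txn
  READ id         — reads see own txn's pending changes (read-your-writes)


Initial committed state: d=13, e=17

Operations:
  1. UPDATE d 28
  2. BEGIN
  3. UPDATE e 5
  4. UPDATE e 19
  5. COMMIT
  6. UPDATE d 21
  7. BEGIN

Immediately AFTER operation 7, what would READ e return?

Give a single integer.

Answer: 19

Derivation:
Initial committed: {d=13, e=17}
Op 1: UPDATE d=28 (auto-commit; committed d=28)
Op 2: BEGIN: in_txn=True, pending={}
Op 3: UPDATE e=5 (pending; pending now {e=5})
Op 4: UPDATE e=19 (pending; pending now {e=19})
Op 5: COMMIT: merged ['e'] into committed; committed now {d=28, e=19}
Op 6: UPDATE d=21 (auto-commit; committed d=21)
Op 7: BEGIN: in_txn=True, pending={}
After op 7: visible(e) = 19 (pending={}, committed={d=21, e=19})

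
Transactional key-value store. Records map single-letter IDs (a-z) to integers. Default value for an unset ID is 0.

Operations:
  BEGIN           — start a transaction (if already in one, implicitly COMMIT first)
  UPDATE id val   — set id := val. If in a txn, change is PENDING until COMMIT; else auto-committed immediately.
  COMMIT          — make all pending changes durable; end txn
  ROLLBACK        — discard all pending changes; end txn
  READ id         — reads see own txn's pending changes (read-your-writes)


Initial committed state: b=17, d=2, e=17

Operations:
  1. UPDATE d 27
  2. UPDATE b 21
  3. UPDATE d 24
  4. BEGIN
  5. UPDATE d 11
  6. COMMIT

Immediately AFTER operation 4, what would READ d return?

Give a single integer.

Answer: 24

Derivation:
Initial committed: {b=17, d=2, e=17}
Op 1: UPDATE d=27 (auto-commit; committed d=27)
Op 2: UPDATE b=21 (auto-commit; committed b=21)
Op 3: UPDATE d=24 (auto-commit; committed d=24)
Op 4: BEGIN: in_txn=True, pending={}
After op 4: visible(d) = 24 (pending={}, committed={b=21, d=24, e=17})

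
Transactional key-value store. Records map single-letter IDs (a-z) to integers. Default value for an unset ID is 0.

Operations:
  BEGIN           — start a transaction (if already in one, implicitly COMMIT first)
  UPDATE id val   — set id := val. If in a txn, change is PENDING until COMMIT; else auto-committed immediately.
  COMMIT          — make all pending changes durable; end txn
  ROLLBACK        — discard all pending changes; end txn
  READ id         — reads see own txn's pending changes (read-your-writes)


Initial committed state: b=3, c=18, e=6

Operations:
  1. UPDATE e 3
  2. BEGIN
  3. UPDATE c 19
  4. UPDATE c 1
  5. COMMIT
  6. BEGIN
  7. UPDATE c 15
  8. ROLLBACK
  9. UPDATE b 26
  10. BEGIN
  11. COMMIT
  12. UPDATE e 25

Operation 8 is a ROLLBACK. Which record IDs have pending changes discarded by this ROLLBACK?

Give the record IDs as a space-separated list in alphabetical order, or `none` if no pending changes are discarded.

Initial committed: {b=3, c=18, e=6}
Op 1: UPDATE e=3 (auto-commit; committed e=3)
Op 2: BEGIN: in_txn=True, pending={}
Op 3: UPDATE c=19 (pending; pending now {c=19})
Op 4: UPDATE c=1 (pending; pending now {c=1})
Op 5: COMMIT: merged ['c'] into committed; committed now {b=3, c=1, e=3}
Op 6: BEGIN: in_txn=True, pending={}
Op 7: UPDATE c=15 (pending; pending now {c=15})
Op 8: ROLLBACK: discarded pending ['c']; in_txn=False
Op 9: UPDATE b=26 (auto-commit; committed b=26)
Op 10: BEGIN: in_txn=True, pending={}
Op 11: COMMIT: merged [] into committed; committed now {b=26, c=1, e=3}
Op 12: UPDATE e=25 (auto-commit; committed e=25)
ROLLBACK at op 8 discards: ['c']

Answer: c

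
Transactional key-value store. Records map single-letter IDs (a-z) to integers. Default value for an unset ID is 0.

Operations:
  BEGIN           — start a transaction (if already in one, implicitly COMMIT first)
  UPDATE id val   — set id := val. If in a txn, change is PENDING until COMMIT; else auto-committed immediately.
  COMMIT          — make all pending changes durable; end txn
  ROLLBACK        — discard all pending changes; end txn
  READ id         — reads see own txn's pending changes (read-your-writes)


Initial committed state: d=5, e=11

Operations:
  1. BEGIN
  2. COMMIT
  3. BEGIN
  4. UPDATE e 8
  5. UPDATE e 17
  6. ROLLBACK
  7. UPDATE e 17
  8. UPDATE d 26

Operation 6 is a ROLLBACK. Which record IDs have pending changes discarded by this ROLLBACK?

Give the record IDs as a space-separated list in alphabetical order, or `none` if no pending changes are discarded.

Answer: e

Derivation:
Initial committed: {d=5, e=11}
Op 1: BEGIN: in_txn=True, pending={}
Op 2: COMMIT: merged [] into committed; committed now {d=5, e=11}
Op 3: BEGIN: in_txn=True, pending={}
Op 4: UPDATE e=8 (pending; pending now {e=8})
Op 5: UPDATE e=17 (pending; pending now {e=17})
Op 6: ROLLBACK: discarded pending ['e']; in_txn=False
Op 7: UPDATE e=17 (auto-commit; committed e=17)
Op 8: UPDATE d=26 (auto-commit; committed d=26)
ROLLBACK at op 6 discards: ['e']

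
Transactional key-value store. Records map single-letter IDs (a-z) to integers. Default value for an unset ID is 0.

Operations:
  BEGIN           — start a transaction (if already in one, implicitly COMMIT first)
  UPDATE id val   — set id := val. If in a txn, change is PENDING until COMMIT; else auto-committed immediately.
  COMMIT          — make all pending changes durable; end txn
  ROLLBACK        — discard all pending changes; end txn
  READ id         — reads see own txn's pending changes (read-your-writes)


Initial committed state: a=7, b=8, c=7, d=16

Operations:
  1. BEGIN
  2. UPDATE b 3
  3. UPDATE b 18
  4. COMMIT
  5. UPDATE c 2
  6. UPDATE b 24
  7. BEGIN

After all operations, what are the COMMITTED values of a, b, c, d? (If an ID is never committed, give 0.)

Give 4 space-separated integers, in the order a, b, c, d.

Initial committed: {a=7, b=8, c=7, d=16}
Op 1: BEGIN: in_txn=True, pending={}
Op 2: UPDATE b=3 (pending; pending now {b=3})
Op 3: UPDATE b=18 (pending; pending now {b=18})
Op 4: COMMIT: merged ['b'] into committed; committed now {a=7, b=18, c=7, d=16}
Op 5: UPDATE c=2 (auto-commit; committed c=2)
Op 6: UPDATE b=24 (auto-commit; committed b=24)
Op 7: BEGIN: in_txn=True, pending={}
Final committed: {a=7, b=24, c=2, d=16}

Answer: 7 24 2 16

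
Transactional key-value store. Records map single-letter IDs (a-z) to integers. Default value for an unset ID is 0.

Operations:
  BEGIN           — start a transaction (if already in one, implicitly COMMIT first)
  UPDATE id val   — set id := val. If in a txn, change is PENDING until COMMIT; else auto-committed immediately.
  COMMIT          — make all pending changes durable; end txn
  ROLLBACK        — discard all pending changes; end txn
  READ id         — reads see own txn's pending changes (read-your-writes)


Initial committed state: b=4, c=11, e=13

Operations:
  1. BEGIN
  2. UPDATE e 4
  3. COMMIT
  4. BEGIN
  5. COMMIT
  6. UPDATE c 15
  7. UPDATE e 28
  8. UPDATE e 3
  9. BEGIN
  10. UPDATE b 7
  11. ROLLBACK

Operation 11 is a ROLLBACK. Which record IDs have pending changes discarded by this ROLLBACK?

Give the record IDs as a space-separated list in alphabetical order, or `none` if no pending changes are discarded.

Initial committed: {b=4, c=11, e=13}
Op 1: BEGIN: in_txn=True, pending={}
Op 2: UPDATE e=4 (pending; pending now {e=4})
Op 3: COMMIT: merged ['e'] into committed; committed now {b=4, c=11, e=4}
Op 4: BEGIN: in_txn=True, pending={}
Op 5: COMMIT: merged [] into committed; committed now {b=4, c=11, e=4}
Op 6: UPDATE c=15 (auto-commit; committed c=15)
Op 7: UPDATE e=28 (auto-commit; committed e=28)
Op 8: UPDATE e=3 (auto-commit; committed e=3)
Op 9: BEGIN: in_txn=True, pending={}
Op 10: UPDATE b=7 (pending; pending now {b=7})
Op 11: ROLLBACK: discarded pending ['b']; in_txn=False
ROLLBACK at op 11 discards: ['b']

Answer: b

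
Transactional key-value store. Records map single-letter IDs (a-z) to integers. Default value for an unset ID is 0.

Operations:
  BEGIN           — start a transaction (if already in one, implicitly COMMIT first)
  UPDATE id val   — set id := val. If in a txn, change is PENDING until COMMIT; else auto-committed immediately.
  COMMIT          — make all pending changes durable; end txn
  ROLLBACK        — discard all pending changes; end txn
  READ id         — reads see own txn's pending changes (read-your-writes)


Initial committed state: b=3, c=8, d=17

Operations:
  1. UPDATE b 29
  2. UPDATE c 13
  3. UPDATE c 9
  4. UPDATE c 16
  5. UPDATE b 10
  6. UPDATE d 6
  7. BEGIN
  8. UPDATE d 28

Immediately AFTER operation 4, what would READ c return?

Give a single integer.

Answer: 16

Derivation:
Initial committed: {b=3, c=8, d=17}
Op 1: UPDATE b=29 (auto-commit; committed b=29)
Op 2: UPDATE c=13 (auto-commit; committed c=13)
Op 3: UPDATE c=9 (auto-commit; committed c=9)
Op 4: UPDATE c=16 (auto-commit; committed c=16)
After op 4: visible(c) = 16 (pending={}, committed={b=29, c=16, d=17})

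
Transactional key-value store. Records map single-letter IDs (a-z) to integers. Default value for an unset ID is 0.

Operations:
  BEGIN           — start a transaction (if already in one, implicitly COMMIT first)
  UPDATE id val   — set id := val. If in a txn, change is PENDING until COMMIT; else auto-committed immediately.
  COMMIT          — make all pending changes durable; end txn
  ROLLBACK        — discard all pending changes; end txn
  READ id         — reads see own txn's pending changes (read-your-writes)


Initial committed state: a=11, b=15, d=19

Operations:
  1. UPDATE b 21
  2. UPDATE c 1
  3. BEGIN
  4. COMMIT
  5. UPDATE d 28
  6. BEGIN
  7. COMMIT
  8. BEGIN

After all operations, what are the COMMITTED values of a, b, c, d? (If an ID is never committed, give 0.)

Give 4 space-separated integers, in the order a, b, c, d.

Initial committed: {a=11, b=15, d=19}
Op 1: UPDATE b=21 (auto-commit; committed b=21)
Op 2: UPDATE c=1 (auto-commit; committed c=1)
Op 3: BEGIN: in_txn=True, pending={}
Op 4: COMMIT: merged [] into committed; committed now {a=11, b=21, c=1, d=19}
Op 5: UPDATE d=28 (auto-commit; committed d=28)
Op 6: BEGIN: in_txn=True, pending={}
Op 7: COMMIT: merged [] into committed; committed now {a=11, b=21, c=1, d=28}
Op 8: BEGIN: in_txn=True, pending={}
Final committed: {a=11, b=21, c=1, d=28}

Answer: 11 21 1 28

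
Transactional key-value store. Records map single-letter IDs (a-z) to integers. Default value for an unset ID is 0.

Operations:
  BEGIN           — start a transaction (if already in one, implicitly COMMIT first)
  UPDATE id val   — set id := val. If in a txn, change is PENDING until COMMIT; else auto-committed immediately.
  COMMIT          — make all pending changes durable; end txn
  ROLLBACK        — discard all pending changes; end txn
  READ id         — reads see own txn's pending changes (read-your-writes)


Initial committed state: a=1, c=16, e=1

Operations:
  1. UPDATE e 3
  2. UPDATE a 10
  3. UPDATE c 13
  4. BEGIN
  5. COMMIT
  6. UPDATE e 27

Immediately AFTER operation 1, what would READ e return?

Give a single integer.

Initial committed: {a=1, c=16, e=1}
Op 1: UPDATE e=3 (auto-commit; committed e=3)
After op 1: visible(e) = 3 (pending={}, committed={a=1, c=16, e=3})

Answer: 3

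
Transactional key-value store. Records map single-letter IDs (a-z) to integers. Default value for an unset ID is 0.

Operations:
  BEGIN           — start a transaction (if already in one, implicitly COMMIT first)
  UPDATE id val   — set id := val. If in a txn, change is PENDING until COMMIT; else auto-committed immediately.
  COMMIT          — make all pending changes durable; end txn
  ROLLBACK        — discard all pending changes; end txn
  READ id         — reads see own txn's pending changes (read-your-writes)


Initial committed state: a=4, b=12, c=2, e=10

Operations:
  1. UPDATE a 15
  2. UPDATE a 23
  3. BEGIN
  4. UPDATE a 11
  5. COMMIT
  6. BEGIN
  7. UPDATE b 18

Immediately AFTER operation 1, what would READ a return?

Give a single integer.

Answer: 15

Derivation:
Initial committed: {a=4, b=12, c=2, e=10}
Op 1: UPDATE a=15 (auto-commit; committed a=15)
After op 1: visible(a) = 15 (pending={}, committed={a=15, b=12, c=2, e=10})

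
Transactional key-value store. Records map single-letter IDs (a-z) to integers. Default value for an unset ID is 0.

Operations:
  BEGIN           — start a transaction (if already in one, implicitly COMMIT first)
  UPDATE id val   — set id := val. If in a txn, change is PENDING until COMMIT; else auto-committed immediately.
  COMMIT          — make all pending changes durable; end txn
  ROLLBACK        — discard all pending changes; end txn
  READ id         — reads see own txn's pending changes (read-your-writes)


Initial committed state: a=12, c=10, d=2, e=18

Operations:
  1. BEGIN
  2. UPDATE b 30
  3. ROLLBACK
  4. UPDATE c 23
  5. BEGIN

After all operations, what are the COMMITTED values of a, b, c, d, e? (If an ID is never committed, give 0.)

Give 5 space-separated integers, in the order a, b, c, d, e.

Answer: 12 0 23 2 18

Derivation:
Initial committed: {a=12, c=10, d=2, e=18}
Op 1: BEGIN: in_txn=True, pending={}
Op 2: UPDATE b=30 (pending; pending now {b=30})
Op 3: ROLLBACK: discarded pending ['b']; in_txn=False
Op 4: UPDATE c=23 (auto-commit; committed c=23)
Op 5: BEGIN: in_txn=True, pending={}
Final committed: {a=12, c=23, d=2, e=18}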